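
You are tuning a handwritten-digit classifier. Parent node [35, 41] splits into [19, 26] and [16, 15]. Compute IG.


Parent = [35, 41], H_parent = 0.9955
H_left = 0.9825 (n=45), H_right = 0.9992 (n=31)
H_children = (45/76)·0.9825 + (31/76)·0.9992 = 0.9893
IG = 0.9955 - 0.9893 = 0.0062

0.0062


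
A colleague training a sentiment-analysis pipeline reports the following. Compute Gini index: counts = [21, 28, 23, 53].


Probabilities: [21/125, 28/125, 23/125, 53/125] ≈ [0.168, 0.224, 0.184, 0.424]
Σpᵢ² = (441 + 784 + 529 + 2809)/125² = 4563/15625
Gini = 1 - Σpᵢ² = 1 - 4563/15625 = 0.708

0.708


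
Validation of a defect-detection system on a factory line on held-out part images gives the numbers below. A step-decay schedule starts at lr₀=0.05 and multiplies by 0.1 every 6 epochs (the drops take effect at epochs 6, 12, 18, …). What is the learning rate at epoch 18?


n_drops = ⌊18/6⌋ = 3
lr = 0.05·0.1^3 = 0.05·0.001 = 0.00005

0.00005


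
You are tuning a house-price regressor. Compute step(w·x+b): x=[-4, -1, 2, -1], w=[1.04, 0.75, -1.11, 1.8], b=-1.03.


z = (-4)·(1.04) + (-1)·(0.75) + (2)·(-1.11) + (-1)·(1.8) - 1.03
  = -9.96
step(z) = 0 (z<0)

0


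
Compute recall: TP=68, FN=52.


Recall = TP/(TP+FN)
= 68/(68+52)
= 68/120 = 56.67%

56.67%


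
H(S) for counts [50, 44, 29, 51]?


Probabilities: [50/174, 44/174, 29/174, 51/174] ≈ [0.2874, 0.2529, 0.1667, 0.2931]
H = -((50/174)·log₂(50/174) + (44/174)·log₂(44/174) + (29/174)·log₂(29/174) + (51/174)·log₂(51/174))
  = 1.9683 bits

1.9683 bits


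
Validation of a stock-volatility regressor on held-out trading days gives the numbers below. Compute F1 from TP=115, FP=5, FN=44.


Precision = 115/120 = 0.9583
Recall = 115/159 = 0.7233
F1 = 2·P·R/(P+R) = 2·TP/(2·TP+FP+FN) = 230/(230+5+44) = 230/279 = 0.8244

0.8244


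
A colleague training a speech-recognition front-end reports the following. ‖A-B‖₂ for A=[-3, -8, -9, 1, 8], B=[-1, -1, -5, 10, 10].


d = √((-3+ 1)² + (-8+ 1)² + (-9+ 5)² + (1-10)² + (8-10)²)
  = √(4 + 49 + 16 + 81 + 4)
  = √154 = 12.4097

12.4097


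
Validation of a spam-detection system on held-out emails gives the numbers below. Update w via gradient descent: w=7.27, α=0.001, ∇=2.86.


w_new = w - α·∇
= 7.27 - 0.001·2.86
= 7.27 - 0.00286
= 7.26714

7.26714


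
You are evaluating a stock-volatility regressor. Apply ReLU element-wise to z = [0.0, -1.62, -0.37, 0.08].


ReLU(0.0) = max(0, 0.0) = 0.0
ReLU(-1.62) = max(0, -1.62) = 0.0
ReLU(-0.37) = max(0, -0.37) = 0.0
ReLU(0.08) = max(0, 0.08) = 0.08
result = [0.0, 0.0, 0.0, 0.08]

[0.0, 0.0, 0.0, 0.08]


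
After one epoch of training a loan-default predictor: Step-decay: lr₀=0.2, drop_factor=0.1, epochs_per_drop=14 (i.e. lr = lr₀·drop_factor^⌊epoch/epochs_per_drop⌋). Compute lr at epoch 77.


n_drops = ⌊77/14⌋ = 5
lr = 0.2·0.1^5 = 0.2·0.00001 = 0.000002

0.000002


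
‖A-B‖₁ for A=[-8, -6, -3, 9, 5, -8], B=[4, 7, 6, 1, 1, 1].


d = |-8-4| + |-6-7| + |-3-6| + |9-1| + |5-1| + |-8-1|
  = 12 + 13 + 9 + 8 + 4 + 9
  = 55

55


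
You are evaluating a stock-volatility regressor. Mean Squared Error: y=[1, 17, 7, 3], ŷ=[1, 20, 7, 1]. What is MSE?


Squared errors: (1-1)²=0, (17-20)²=9, (7-7)²=0, (3-1)²=4
Sum = 13
MSE = 13/4 = 13/4

13/4


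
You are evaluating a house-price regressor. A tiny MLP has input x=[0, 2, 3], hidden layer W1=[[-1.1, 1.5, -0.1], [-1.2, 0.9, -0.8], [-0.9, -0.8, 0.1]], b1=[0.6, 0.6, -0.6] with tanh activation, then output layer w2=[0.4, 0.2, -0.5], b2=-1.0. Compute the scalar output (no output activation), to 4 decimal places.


z1[0] = (-1.1)·(0) + (1.5)·(2) + (-0.1)·(3) + 0.6 = 3.3
z1[1] = (-1.2)·(0) + (0.9)·(2) + (-0.8)·(3) + 0.6 = 0.0
z1[2] = (-0.9)·(0) + (-0.8)·(2) + (0.1)·(3) - 0.6 = -1.9
h = tanh(z1) = [0.9973, 0.0, -0.9562]
output = (0.4)·(0.9973) + (0.2)·(0.0) + (-0.5)·(-0.9562) - 1.0 = -0.123

-0.123


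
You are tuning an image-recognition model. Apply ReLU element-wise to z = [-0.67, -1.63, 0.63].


ReLU(-0.67) = max(0, -0.67) = 0.0
ReLU(-1.63) = max(0, -1.63) = 0.0
ReLU(0.63) = max(0, 0.63) = 0.63
result = [0.0, 0.0, 0.63]

[0.0, 0.0, 0.63]


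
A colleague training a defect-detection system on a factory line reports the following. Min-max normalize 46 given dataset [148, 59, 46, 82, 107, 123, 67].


min=46, max=148
(46-46)/(148-46) = 0/102 = 0.0

0.0


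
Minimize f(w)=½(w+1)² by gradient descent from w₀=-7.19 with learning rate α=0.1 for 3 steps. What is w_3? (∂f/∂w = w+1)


step 1: grad = -7.19+1 = -6.19; w = -7.19 - 0.1·(-6.19) = -6.571
step 2: grad = -6.571+1 = -5.571; w = -6.571 - 0.1·(-5.571) = -6.0139
step 3: grad = -6.0139+1 = -5.0139; w = -6.0139 - 0.1·(-5.0139) = -5.51251

-5.51251


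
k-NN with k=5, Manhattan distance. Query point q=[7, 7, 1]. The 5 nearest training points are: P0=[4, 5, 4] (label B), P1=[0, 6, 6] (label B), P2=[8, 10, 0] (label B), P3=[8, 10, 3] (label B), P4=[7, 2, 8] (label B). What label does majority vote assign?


d(q,P0) = 8  (label B)
d(q,P1) = 13  (label B)
d(q,P2) = 5  (label B)
d(q,P3) = 6  (label B)
d(q,P4) = 12  (label B)
Votes: A=0, B=5
Majority → B

B


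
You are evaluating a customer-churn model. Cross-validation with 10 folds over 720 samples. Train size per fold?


Fold size = 720/10 = 72
Training per fold = 720 - 72 = 648

648


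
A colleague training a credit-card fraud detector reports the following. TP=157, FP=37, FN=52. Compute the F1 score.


Precision = 157/194 = 0.8093
Recall = 157/209 = 0.7512
F1 = 2·P·R/(P+R) = 2·TP/(2·TP+FP+FN) = 314/(314+37+52) = 314/403 = 0.7792

0.7792


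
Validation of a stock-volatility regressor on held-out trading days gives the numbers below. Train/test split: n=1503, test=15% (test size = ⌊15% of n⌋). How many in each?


Test = ⌊1503·15/100⌋ = 225
Train = 1503 - 225 = 1278

Train: 1278, Test: 225


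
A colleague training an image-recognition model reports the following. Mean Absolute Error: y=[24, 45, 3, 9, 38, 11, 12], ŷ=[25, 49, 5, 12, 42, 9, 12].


Absolute errors: |24-25|=1, |45-49|=4, |3-5|=2, |9-12|=3, |38-42|=4, |11-9|=2, |12-12|=0
Sum = 16
MAE = 16/7 = 16/7

16/7


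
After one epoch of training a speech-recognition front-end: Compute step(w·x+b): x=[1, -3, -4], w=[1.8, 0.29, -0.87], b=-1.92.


z = (1)·(1.8) + (-3)·(0.29) + (-4)·(-0.87) - 1.92
  = 2.49
step(z) = 1 (z≥0)

1


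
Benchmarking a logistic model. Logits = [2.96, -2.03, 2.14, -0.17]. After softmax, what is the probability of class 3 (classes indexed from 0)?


Exponentials: e^2.96=19.298, e^-2.03=0.1313, e^2.14=8.4994, e^-0.17=0.8437
Sum = 28.7724
Softmax = [0.6707, 0.0046, 0.2954, 0.0293]
p[3] = 0.8437/28.7724 = 0.0293

0.0293


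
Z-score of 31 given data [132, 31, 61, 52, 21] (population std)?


μ = 59.4, σ = 39.0108
z = (31 - 59.4)/39.0108 = -0.728

-0.728


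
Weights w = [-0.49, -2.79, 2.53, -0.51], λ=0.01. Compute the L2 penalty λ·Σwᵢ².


‖w‖₂² = (-0.49)² + (-2.79)² + (2.53)² + (-0.51)²
     = 0.2401 + 7.7841 + 6.4009 + 0.2601
     = 14.6852
λ·‖w‖₂² = 0.01·14.6852 = 0.146852

0.146852


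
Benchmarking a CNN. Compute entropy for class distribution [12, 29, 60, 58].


Probabilities: [12/159, 29/159, 60/159, 58/159] ≈ [0.0755, 0.1824, 0.3774, 0.3648]
H = -((12/159)·log₂(12/159) + (29/159)·log₂(29/159) + (60/159)·log₂(60/159) + (58/159)·log₂(58/159))
  = 1.7904 bits

1.7904 bits


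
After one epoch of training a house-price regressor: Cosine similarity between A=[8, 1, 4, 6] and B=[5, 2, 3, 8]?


A·B = 8·5 + 1·2 + 4·3 + 6·8 = 102
‖A‖ = √117 = 10.8167, ‖B‖ = √102 = 10.0995
cos = 102/(√117·√102) = 102/√11934 = 0.9337

0.9337


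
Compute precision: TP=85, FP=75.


Precision = TP/(TP+FP)
= 85/(85+75)
= 85/160 = 53.12%

53.12%


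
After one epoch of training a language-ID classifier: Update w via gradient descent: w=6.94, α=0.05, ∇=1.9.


w_new = w - α·∇
= 6.94 - 0.05·1.9
= 6.94 - 0.095
= 6.845

6.845


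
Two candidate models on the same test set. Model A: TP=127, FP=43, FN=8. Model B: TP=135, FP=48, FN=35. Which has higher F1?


Model A: P=127/170=0.7471, R=127/135=0.9407, F1=2PR/(P+R)=2TP/(2TP+FP+FN)=254/305=0.8328
Model B: P=135/183=0.7377, R=135/170=0.7941, F1=2PR/(P+R)=2TP/(2TP+FP+FN)=270/353=0.7649
0.8328 > 0.7649 → Model A

Model A


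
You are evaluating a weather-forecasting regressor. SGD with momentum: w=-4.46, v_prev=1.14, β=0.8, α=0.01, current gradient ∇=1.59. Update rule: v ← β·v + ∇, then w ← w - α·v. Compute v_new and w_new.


v_new = 0.8·1.14 + 1.59 = 0.912 + 1.59 = 2.502
w_new = -4.46 - 0.01·2.502 = -4.46 - 0.02502 = -4.48502

v_new=2.502, w_new=-4.48502


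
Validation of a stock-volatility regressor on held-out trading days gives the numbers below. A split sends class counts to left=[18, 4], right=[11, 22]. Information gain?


Parent = [29, 26], H_parent = 0.9979
H_left = 0.684 (n=22), H_right = 0.9183 (n=33)
H_children = (22/55)·0.684 + (33/55)·0.9183 = 0.8246
IG = 0.9979 - 0.8246 = 0.1733

0.1733


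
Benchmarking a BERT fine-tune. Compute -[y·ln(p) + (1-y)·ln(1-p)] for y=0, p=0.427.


BCE = -[y·ln(p) + (1-y)·ln(1-p)]
= -0 - 1·ln(1-0.427)
= -ln(0.573) = 0.5569

0.5569


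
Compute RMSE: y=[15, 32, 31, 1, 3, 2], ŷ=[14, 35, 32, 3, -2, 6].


MSE = 56/6 = 9.3333
RMSE = √(56/6) = 3.0551

3.0551


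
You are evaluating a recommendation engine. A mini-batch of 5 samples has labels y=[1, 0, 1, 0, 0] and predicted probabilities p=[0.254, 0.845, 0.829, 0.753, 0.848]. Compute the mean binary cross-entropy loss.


L[0] = -ln(0.254) = 1.3704
L[1] = -ln(1-0.845) = -ln(0.155) = 1.8643
L[2] = -ln(0.829) = 0.1875
L[3] = -ln(1-0.753) = -ln(0.247) = 1.3984
L[4] = -ln(1-0.848) = -ln(0.152) = 1.8839
mean = (1.3704 + 1.8643 + 0.1875 + 1.3984 + 1.8839)/5 = 1.3409

1.3409


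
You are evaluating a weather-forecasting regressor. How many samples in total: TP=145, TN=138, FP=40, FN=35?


Total = TP + TN + FP + FN
= 145 + 138 + 40 + 35
= 358
(Predicted positive: 185, predicted negative: 173)

358


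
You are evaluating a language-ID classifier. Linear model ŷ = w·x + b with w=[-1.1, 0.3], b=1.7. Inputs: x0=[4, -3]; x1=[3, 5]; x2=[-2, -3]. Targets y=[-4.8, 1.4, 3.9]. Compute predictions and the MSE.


ŷ0 = (-1.1)·(4) + (0.3)·(-3) + 1.7 = -3.6
ŷ1 = (-1.1)·(3) + (0.3)·(5) + 1.7 = -0.1
ŷ2 = (-1.1)·(-2) + (0.3)·(-3) + 1.7 = 3.0
errors² = [1.44, 2.25, 0.81]
MSE = 4.5000/3 = 1.5

1.5


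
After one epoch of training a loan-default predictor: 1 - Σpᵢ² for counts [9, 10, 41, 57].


Probabilities: [9/117, 10/117, 41/117, 57/117] ≈ [0.0769, 0.0855, 0.3504, 0.4872]
Σpᵢ² = (81 + 100 + 1681 + 3249)/117² = 5111/13689
Gini = 1 - Σpᵢ² = 1 - 5111/13689 = 0.6266

0.6266


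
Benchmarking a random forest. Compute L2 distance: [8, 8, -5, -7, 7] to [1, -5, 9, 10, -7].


d = √((8-1)² + (8+ 5)² + (-5-9)² + (-7-10)² + (7+ 7)²)
  = √(49 + 169 + 196 + 289 + 196)
  = √899 = 29.9833

29.9833


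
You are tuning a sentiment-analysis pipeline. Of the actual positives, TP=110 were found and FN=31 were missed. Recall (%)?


Recall = TP/(TP+FN)
= 110/(110+31)
= 110/141 = 78.01%

78.01%


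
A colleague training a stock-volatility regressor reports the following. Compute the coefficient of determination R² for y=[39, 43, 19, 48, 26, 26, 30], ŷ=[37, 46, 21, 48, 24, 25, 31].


ȳ = 33
SS_res = Σ(y-ŷ)² = 23
SS_tot = Σ(y-ȳ)² = 664
R² = 1 - SS_res/SS_tot = 1 - 0.0346 = 0.9654

0.9654


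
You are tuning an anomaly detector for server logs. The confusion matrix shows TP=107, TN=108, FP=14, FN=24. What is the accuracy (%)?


Accuracy = (TP+TN)/(TP+TN+FP+FN)
= (107+108)/(253)
= 215/253 = 84.98%

84.98%


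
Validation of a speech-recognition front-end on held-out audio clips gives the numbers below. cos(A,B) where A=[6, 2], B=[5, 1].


A·B = 6·5 + 2·1 = 32
‖A‖ = √40 = 6.3246, ‖B‖ = √26 = 5.099
cos = 32/(√40·√26) = 32/√1040 = 0.9923

0.9923


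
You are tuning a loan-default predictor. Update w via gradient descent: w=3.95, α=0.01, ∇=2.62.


w_new = w - α·∇
= 3.95 - 0.01·2.62
= 3.95 - 0.0262
= 3.9238

3.9238


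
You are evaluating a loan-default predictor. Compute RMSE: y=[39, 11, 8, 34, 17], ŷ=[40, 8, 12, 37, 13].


MSE = 51/5 = 10.2
RMSE = √(51/5) = 3.1937

3.1937


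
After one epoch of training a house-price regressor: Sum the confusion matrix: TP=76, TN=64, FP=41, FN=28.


Total = TP + TN + FP + FN
= 76 + 64 + 41 + 28
= 209
(Predicted positive: 117, predicted negative: 92)

209


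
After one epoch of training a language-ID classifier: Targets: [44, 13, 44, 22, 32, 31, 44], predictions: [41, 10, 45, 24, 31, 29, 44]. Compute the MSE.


Squared errors: (44-41)²=9, (13-10)²=9, (44-45)²=1, (22-24)²=4, (32-31)²=1, (31-29)²=4, (44-44)²=0
Sum = 28
MSE = 28/7 = 4

4


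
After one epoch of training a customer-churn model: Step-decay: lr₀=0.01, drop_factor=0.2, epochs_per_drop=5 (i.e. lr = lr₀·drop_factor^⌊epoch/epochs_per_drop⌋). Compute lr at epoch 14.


n_drops = ⌊14/5⌋ = 2
lr = 0.01·0.2^2 = 0.01·0.04 = 0.0004

0.0004


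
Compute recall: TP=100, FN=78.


Recall = TP/(TP+FN)
= 100/(100+78)
= 100/178 = 56.18%

56.18%


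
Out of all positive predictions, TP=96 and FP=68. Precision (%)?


Precision = TP/(TP+FP)
= 96/(96+68)
= 96/164 = 58.54%

58.54%


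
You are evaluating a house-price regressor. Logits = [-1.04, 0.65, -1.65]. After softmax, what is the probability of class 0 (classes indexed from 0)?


Exponentials: e^-1.04=0.3535, e^0.65=1.9155, e^-1.65=0.192
Sum = 2.461
Softmax = [0.1436, 0.7783, 0.078]
p[0] = 0.3535/2.461 = 0.1436

0.1436


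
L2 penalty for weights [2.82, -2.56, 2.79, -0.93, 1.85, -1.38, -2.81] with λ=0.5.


‖w‖₂² = (2.82)² + (-2.56)² + (2.79)² + (-0.93)² + (1.85)² + (-1.38)² + (-2.81)²
     = 7.9524 + 6.5536 + 7.7841 + 0.8649 + 3.4225 + 1.9044 + 7.8961
     = 36.378
λ·‖w‖₂² = 0.5·36.378 = 18.189

18.189


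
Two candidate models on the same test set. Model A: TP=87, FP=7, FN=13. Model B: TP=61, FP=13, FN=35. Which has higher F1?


Model A: P=87/94=0.9255, R=87/100=0.87, F1=2PR/(P+R)=2TP/(2TP+FP+FN)=174/194=0.8969
Model B: P=61/74=0.8243, R=61/96=0.6354, F1=2PR/(P+R)=2TP/(2TP+FP+FN)=122/170=0.7176
0.8969 > 0.7176 → Model A

Model A


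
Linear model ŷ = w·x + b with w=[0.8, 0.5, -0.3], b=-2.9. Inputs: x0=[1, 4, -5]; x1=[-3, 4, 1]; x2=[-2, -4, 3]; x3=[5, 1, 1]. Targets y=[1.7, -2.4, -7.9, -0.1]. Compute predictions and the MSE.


ŷ0 = (0.8)·(1) + (0.5)·(4) + (-0.3)·(-5) - 2.9 = 1.4
ŷ1 = (0.8)·(-3) + (0.5)·(4) + (-0.3)·(1) - 2.9 = -3.6
ŷ2 = (0.8)·(-2) + (0.5)·(-4) + (-0.3)·(3) - 2.9 = -7.4
ŷ3 = (0.8)·(5) + (0.5)·(1) + (-0.3)·(1) - 2.9 = 1.3
errors² = [0.09, 1.44, 0.25, 1.96]
MSE = 3.7400/4 = 0.935

0.935


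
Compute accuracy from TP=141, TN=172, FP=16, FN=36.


Accuracy = (TP+TN)/(TP+TN+FP+FN)
= (141+172)/(365)
= 313/365 = 85.75%

85.75%


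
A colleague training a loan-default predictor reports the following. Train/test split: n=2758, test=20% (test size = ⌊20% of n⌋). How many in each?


Test = ⌊2758·20/100⌋ = 551
Train = 2758 - 551 = 2207

Train: 2207, Test: 551


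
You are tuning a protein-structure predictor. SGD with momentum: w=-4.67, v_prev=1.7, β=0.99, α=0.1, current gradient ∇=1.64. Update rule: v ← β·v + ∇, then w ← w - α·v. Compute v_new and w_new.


v_new = 0.99·1.7 + 1.64 = 1.683 + 1.64 = 3.323
w_new = -4.67 - 0.1·3.323 = -4.67 - 0.3323 = -5.0023

v_new=3.323, w_new=-5.0023


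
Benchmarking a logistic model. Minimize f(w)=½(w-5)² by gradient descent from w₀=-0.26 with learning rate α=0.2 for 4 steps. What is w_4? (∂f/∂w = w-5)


step 1: grad = -0.26-5 = -5.26; w = -0.26 - 0.2·(-5.26) = 0.792
step 2: grad = 0.792-5 = -4.208; w = 0.792 - 0.2·(-4.208) = 1.6336
step 3: grad = 1.6336-5 = -3.3664; w = 1.6336 - 0.2·(-3.3664) = 2.30688
step 4: grad = 2.30688-5 = -2.69312; w = 2.30688 - 0.2·(-2.69312) = 2.845504

2.845504


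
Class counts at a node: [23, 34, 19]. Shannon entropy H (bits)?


Probabilities: [23/76, 34/76, 19/76] ≈ [0.3026, 0.4474, 0.25]
H = -((23/76)·log₂(23/76) + (34/76)·log₂(34/76) + (19/76)·log₂(19/76))
  = 1.541 bits

1.541 bits


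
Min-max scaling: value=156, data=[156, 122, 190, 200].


min=122, max=200
(156-122)/(200-122) = 34/78 = 0.4359

0.4359


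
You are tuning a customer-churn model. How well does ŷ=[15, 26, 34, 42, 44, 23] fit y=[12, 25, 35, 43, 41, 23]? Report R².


ȳ = 29.8333
SS_res = Σ(y-ŷ)² = 21
SS_tot = Σ(y-ȳ)² = 712.83
R² = 1 - SS_res/SS_tot = 1 - 0.0295 = 0.9705

0.9705


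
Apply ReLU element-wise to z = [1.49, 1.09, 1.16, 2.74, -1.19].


ReLU(1.49) = max(0, 1.49) = 1.49
ReLU(1.09) = max(0, 1.09) = 1.09
ReLU(1.16) = max(0, 1.16) = 1.16
ReLU(2.74) = max(0, 2.74) = 2.74
ReLU(-1.19) = max(0, -1.19) = 0.0
result = [1.49, 1.09, 1.16, 2.74, 0.0]

[1.49, 1.09, 1.16, 2.74, 0.0]


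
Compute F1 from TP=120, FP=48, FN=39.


Precision = 120/168 = 0.7143
Recall = 120/159 = 0.7547
F1 = 2·P·R/(P+R) = 2·TP/(2·TP+FP+FN) = 240/(240+48+39) = 240/327 = 0.7339

0.7339


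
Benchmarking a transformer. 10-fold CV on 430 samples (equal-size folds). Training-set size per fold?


Fold size = 430/10 = 43
Training per fold = 430 - 43 = 387

387


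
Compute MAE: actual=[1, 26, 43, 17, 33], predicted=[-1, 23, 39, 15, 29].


Absolute errors: |1+ 1|=2, |26-23|=3, |43-39|=4, |17-15|=2, |33-29|=4
Sum = 15
MAE = 15/5 = 3

3


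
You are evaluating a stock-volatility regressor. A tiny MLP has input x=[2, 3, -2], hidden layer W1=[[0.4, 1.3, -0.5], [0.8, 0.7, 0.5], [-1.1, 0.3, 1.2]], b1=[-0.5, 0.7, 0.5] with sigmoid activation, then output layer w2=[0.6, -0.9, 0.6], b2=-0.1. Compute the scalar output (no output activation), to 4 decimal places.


z1[0] = (0.4)·(2) + (1.3)·(3) + (-0.5)·(-2) - 0.5 = 5.2
z1[1] = (0.8)·(2) + (0.7)·(3) + (0.5)·(-2) + 0.7 = 3.4
z1[2] = (-1.1)·(2) + (0.3)·(3) + (1.2)·(-2) + 0.5 = -3.2
h = sigmoid(z1) = [0.9945, 0.9677, 0.0392]
output = (0.6)·(0.9945) + (-0.9)·(0.9677) + (0.6)·(0.0392) - 0.1 = -0.3507

-0.3507


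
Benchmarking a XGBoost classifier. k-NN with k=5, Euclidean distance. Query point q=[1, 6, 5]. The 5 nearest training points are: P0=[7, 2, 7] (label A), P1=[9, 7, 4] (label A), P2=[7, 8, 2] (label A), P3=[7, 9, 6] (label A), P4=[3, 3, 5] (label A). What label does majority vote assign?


d(q,P0) = 7.4833  (label A)
d(q,P1) = 8.124  (label A)
d(q,P2) = 7.0  (label A)
d(q,P3) = 6.7823  (label A)
d(q,P4) = 3.6056  (label A)
Votes: A=5, B=0
Majority → A

A


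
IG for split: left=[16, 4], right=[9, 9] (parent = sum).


Parent = [25, 13], H_parent = 0.9268
H_left = 0.7219 (n=20), H_right = 1 (n=18)
H_children = (20/38)·0.7219 + (18/38)·1 = 0.8536
IG = 0.9268 - 0.8536 = 0.0732

0.0732


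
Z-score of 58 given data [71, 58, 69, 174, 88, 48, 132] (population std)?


μ = 91.4286, σ = 42.0879
z = (58 - 91.4286)/42.0879 = -0.7943

-0.7943


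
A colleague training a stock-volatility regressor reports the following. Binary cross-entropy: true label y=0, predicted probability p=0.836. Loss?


BCE = -[y·ln(p) + (1-y)·ln(1-p)]
= -0 - 1·ln(1-0.836)
= -ln(0.164) = 1.8079

1.8079


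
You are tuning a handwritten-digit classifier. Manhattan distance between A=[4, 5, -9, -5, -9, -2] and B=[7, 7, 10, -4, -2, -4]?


d = |4-7| + |5-7| + |-9-10| + |-5+ 4| + |-9+ 2| + |-2+ 4|
  = 3 + 2 + 19 + 1 + 7 + 2
  = 34

34


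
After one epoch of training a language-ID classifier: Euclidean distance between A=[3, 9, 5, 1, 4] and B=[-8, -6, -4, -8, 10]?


d = √((3+ 8)² + (9+ 6)² + (5+ 4)² + (1+ 8)² + (4-10)²)
  = √(121 + 225 + 81 + 81 + 36)
  = √544 = 23.3238

23.3238


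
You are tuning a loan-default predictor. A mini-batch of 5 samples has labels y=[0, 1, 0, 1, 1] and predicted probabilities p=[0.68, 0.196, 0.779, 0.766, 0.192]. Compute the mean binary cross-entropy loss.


L[0] = -ln(1-0.68) = -ln(0.32) = 1.1394
L[1] = -ln(0.196) = 1.6296
L[2] = -ln(1-0.779) = -ln(0.221) = 1.5096
L[3] = -ln(0.766) = 0.2666
L[4] = -ln(0.192) = 1.6503
mean = (1.1394 + 1.6296 + 1.5096 + 0.2666 + 1.6503)/5 = 1.2391

1.2391


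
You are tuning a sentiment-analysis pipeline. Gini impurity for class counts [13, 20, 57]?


Probabilities: [13/90, 20/90, 57/90] ≈ [0.1444, 0.2222, 0.6333]
Σpᵢ² = (169 + 400 + 3249)/90² = 3818/8100
Gini = 1 - Σpᵢ² = 1 - 3818/8100 = 0.5286

0.5286


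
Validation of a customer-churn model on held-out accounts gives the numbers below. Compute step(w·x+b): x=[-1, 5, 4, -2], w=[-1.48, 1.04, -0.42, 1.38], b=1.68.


z = (-1)·(-1.48) + (5)·(1.04) + (4)·(-0.42) + (-2)·(1.38) + 1.68
  = 3.92
step(z) = 1 (z≥0)

1


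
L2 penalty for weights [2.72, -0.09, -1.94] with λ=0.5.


‖w‖₂² = (2.72)² + (-0.09)² + (-1.94)²
     = 7.3984 + 0.0081 + 3.7636
     = 11.1701
λ·‖w‖₂² = 0.5·11.1701 = 5.58505

5.58505


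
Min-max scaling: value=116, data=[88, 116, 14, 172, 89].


min=14, max=172
(116-14)/(172-14) = 102/158 = 0.6456

0.6456


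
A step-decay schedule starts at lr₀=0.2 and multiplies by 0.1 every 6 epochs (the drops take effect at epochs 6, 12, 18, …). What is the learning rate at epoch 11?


n_drops = ⌊11/6⌋ = 1
lr = 0.2·0.1^1 = 0.2·0.1 = 0.02

0.02


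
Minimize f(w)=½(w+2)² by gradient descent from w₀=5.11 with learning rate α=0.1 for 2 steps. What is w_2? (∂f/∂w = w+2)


step 1: grad = 5.11+2 = 7.11; w = 5.11 - 0.1·(7.11) = 4.399
step 2: grad = 4.399+2 = 6.399; w = 4.399 - 0.1·(6.399) = 3.7591

3.7591


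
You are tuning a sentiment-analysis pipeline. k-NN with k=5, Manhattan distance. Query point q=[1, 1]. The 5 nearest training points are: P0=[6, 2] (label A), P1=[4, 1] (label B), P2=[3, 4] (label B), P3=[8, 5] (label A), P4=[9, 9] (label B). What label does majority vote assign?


d(q,P0) = 6  (label A)
d(q,P1) = 3  (label B)
d(q,P2) = 5  (label B)
d(q,P3) = 11  (label A)
d(q,P4) = 16  (label B)
Votes: A=2, B=3
Majority → B

B


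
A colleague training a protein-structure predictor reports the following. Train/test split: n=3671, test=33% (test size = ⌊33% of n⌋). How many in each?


Test = ⌊3671·33/100⌋ = 1211
Train = 3671 - 1211 = 2460

Train: 2460, Test: 1211


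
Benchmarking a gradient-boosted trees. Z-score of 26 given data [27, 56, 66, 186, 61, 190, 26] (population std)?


μ = 87.4286, σ = 65.2552
z = (26 - 87.4286)/65.2552 = -0.9414

-0.9414


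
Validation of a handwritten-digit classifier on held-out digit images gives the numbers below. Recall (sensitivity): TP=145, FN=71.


Recall = TP/(TP+FN)
= 145/(145+71)
= 145/216 = 67.13%

67.13%


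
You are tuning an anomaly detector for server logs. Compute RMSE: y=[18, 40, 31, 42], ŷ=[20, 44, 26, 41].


MSE = 46/4 = 11.5
RMSE = √(46/4) = 3.3912

3.3912


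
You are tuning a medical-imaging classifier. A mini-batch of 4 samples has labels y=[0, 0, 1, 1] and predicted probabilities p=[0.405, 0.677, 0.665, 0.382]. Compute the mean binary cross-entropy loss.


L[0] = -ln(1-0.405) = -ln(0.595) = 0.5192
L[1] = -ln(1-0.677) = -ln(0.323) = 1.1301
L[2] = -ln(0.665) = 0.408
L[3] = -ln(0.382) = 0.9623
mean = (0.5192 + 1.1301 + 0.408 + 0.9623)/4 = 0.7549

0.7549


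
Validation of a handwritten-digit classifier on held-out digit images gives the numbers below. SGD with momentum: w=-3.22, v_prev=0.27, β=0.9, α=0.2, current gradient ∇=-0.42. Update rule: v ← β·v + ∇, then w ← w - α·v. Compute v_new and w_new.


v_new = 0.9·0.27 - 0.42 = 0.243 - 0.42 = -0.177
w_new = -3.22 - 0.2·-0.177 = -3.22 + 0.0354 = -3.1846

v_new=-0.177, w_new=-3.1846


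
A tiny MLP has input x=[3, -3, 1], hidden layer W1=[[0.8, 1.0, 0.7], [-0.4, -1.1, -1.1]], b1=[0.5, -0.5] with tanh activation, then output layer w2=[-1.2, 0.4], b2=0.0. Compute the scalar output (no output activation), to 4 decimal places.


z1[0] = (0.8)·(3) + (1.0)·(-3) + (0.7)·(1) + 0.5 = 0.6
z1[1] = (-0.4)·(3) + (-1.1)·(-3) + (-1.1)·(1) - 0.5 = 0.5
h = tanh(z1) = [0.537, 0.4621]
output = (-1.2)·(0.537) + (0.4)·(0.4621) + 0.0 = -0.4596

-0.4596


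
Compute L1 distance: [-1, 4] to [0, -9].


d = |-1-0| + |4+ 9|
  = 1 + 13
  = 14

14


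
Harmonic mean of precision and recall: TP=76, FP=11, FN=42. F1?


Precision = 76/87 = 0.8736
Recall = 76/118 = 0.6441
F1 = 2·P·R/(P+R) = 2·TP/(2·TP+FP+FN) = 152/(152+11+42) = 152/205 = 0.7415

0.7415


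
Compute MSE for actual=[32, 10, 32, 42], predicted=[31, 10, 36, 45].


Squared errors: (32-31)²=1, (10-10)²=0, (32-36)²=16, (42-45)²=9
Sum = 26
MSE = 26/4 = 13/2

13/2


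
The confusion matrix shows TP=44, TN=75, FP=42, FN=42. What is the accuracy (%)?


Accuracy = (TP+TN)/(TP+TN+FP+FN)
= (44+75)/(203)
= 119/203 = 58.62%

58.62%


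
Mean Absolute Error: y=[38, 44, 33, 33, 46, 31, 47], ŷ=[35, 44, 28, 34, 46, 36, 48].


Absolute errors: |38-35|=3, |44-44|=0, |33-28|=5, |33-34|=1, |46-46|=0, |31-36|=5, |47-48|=1
Sum = 15
MAE = 15/7 = 15/7

15/7


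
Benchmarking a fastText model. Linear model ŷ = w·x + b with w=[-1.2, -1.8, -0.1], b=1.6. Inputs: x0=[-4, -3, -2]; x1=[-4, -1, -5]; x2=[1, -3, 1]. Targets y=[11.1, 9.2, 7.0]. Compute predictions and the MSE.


ŷ0 = (-1.2)·(-4) + (-1.8)·(-3) + (-0.1)·(-2) + 1.6 = 12.0
ŷ1 = (-1.2)·(-4) + (-1.8)·(-1) + (-0.1)·(-5) + 1.6 = 8.7
ŷ2 = (-1.2)·(1) + (-1.8)·(-3) + (-0.1)·(1) + 1.6 = 5.7
errors² = [0.81, 0.25, 1.69]
MSE = 2.7500/3 = 0.9167

0.9167


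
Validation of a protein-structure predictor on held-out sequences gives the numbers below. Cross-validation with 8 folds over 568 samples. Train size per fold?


Fold size = 568/8 = 71
Training per fold = 568 - 71 = 497

497


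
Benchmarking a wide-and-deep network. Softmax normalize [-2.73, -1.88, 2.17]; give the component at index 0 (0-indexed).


Exponentials: e^-2.73=0.0652, e^-1.88=0.1526, e^2.17=8.7583
Sum = 8.9761
Softmax = [0.0073, 0.017, 0.9757]
p[0] = 0.0652/8.9761 = 0.0073

0.0073


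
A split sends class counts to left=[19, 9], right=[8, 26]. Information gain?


Parent = [27, 35], H_parent = 0.988
H_left = 0.9059 (n=28), H_right = 0.7871 (n=34)
H_children = (28/62)·0.9059 + (34/62)·0.7871 = 0.8408
IG = 0.988 - 0.8408 = 0.1472

0.1472


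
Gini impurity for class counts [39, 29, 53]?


Probabilities: [39/121, 29/121, 53/121] ≈ [0.3223, 0.2397, 0.438]
Σpᵢ² = (1521 + 841 + 2809)/121² = 5171/14641
Gini = 1 - Σpᵢ² = 1 - 5171/14641 = 0.6468

0.6468


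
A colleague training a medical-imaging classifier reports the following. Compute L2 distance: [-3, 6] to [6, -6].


d = √((-3-6)² + (6+ 6)²)
  = √(81 + 144)
  = √225 = 15.0

15.0


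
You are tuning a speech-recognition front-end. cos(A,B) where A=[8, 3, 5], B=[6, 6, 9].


A·B = 8·6 + 3·6 + 5·9 = 111
‖A‖ = √98 = 9.8995, ‖B‖ = √153 = 12.3693
cos = 111/(√98·√153) = 111/√14994 = 0.9065

0.9065


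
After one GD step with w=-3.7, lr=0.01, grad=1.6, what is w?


w_new = w - α·∇
= -3.7 - 0.01·1.6
= -3.7 - 0.016
= -3.716

-3.716


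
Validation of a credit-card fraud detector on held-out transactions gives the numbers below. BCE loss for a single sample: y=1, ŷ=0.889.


BCE = -[y·ln(p) + (1-y)·ln(1-p)]
= -1·ln(0.889) - 0
= -ln(0.889) = 0.1177

0.1177


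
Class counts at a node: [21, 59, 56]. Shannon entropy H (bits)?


Probabilities: [21/136, 59/136, 56/136] ≈ [0.1544, 0.4338, 0.4118]
H = -((21/136)·log₂(21/136) + (59/136)·log₂(59/136) + (56/136)·log₂(56/136))
  = 1.4659 bits

1.4659 bits


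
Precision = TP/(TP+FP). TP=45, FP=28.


Precision = TP/(TP+FP)
= 45/(45+28)
= 45/73 = 61.64%

61.64%


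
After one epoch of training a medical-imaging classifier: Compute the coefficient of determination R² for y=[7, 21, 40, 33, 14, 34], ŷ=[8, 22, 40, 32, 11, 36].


ȳ = 24.8333
SS_res = Σ(y-ŷ)² = 16
SS_tot = Σ(y-ȳ)² = 830.83
R² = 1 - SS_res/SS_tot = 1 - 0.0193 = 0.9807

0.9807


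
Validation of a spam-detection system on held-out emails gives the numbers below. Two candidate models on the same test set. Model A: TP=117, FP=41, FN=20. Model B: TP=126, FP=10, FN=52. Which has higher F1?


Model A: P=117/158=0.7405, R=117/137=0.854, F1=2PR/(P+R)=2TP/(2TP+FP+FN)=234/295=0.7932
Model B: P=126/136=0.9265, R=126/178=0.7079, F1=2PR/(P+R)=2TP/(2TP+FP+FN)=252/314=0.8025
0.7932 < 0.8025 → Model B

Model B


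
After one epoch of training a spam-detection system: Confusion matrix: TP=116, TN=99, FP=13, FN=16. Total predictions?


Total = TP + TN + FP + FN
= 116 + 99 + 13 + 16
= 244
(Predicted positive: 129, predicted negative: 115)

244


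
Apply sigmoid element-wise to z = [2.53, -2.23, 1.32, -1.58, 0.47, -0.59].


σ(2.53) = 1/(1+e^-2.53) = 0.9262
σ(-2.23) = 1/(1+e^2.23) = 0.0971
σ(1.32) = 1/(1+e^-1.32) = 0.7892
σ(-1.58) = 1/(1+e^1.58) = 0.1708
σ(0.47) = 1/(1+e^-0.47) = 0.6154
σ(-0.59) = 1/(1+e^0.59) = 0.3566
result = [0.9262, 0.0971, 0.7892, 0.1708, 0.6154, 0.3566]

[0.9262, 0.0971, 0.7892, 0.1708, 0.6154, 0.3566]


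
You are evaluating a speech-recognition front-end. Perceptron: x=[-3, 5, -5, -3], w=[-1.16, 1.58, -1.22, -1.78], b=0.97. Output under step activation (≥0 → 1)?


z = (-3)·(-1.16) + (5)·(1.58) + (-5)·(-1.22) + (-3)·(-1.78) + 0.97
  = 23.79
step(z) = 1 (z≥0)

1


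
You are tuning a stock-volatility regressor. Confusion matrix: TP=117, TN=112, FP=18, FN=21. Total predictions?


Total = TP + TN + FP + FN
= 117 + 112 + 18 + 21
= 268
(Predicted positive: 135, predicted negative: 133)

268


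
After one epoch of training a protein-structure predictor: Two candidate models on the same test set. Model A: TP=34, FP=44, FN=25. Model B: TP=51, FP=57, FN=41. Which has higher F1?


Model A: P=34/78=0.4359, R=34/59=0.5763, F1=2PR/(P+R)=2TP/(2TP+FP+FN)=68/137=0.4964
Model B: P=51/108=0.4722, R=51/92=0.5543, F1=2PR/(P+R)=2TP/(2TP+FP+FN)=102/200=0.51
0.4964 < 0.51 → Model B

Model B


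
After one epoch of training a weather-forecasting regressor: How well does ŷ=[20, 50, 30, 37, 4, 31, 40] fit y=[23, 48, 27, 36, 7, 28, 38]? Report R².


ȳ = 29.5714
SS_res = Σ(y-ŷ)² = 45
SS_tot = Σ(y-ȳ)² = 1013.71
R² = 1 - SS_res/SS_tot = 1 - 0.0444 = 0.9556

0.9556


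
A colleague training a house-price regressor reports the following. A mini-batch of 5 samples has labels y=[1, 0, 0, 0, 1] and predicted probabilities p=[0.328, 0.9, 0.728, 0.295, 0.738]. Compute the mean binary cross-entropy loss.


L[0] = -ln(0.328) = 1.1147
L[1] = -ln(1-0.9) = -ln(0.1) = 2.3026
L[2] = -ln(1-0.728) = -ln(0.272) = 1.302
L[3] = -ln(1-0.295) = -ln(0.705) = 0.3496
L[4] = -ln(0.738) = 0.3038
mean = (1.1147 + 2.3026 + 1.302 + 0.3496 + 0.3038)/5 = 1.0745

1.0745


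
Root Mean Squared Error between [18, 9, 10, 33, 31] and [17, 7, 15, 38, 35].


MSE = 71/5 = 14.2
RMSE = √(71/5) = 3.7683

3.7683


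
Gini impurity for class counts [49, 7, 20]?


Probabilities: [49/76, 7/76, 20/76] ≈ [0.6447, 0.0921, 0.2632]
Σpᵢ² = (2401 + 49 + 400)/76² = 2850/5776
Gini = 1 - Σpᵢ² = 1 - 2850/5776 = 0.5066

0.5066


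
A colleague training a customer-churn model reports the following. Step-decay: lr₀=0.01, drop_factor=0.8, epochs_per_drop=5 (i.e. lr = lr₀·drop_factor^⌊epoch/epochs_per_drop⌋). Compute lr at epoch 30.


n_drops = ⌊30/5⌋ = 6
lr = 0.01·0.8^6 = 0.01·0.262144 = 0.00262144

0.00262144


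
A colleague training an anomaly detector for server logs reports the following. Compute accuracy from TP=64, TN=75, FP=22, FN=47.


Accuracy = (TP+TN)/(TP+TN+FP+FN)
= (64+75)/(208)
= 139/208 = 66.83%

66.83%


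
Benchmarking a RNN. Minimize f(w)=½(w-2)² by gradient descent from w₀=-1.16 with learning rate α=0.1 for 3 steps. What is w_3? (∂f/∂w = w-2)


step 1: grad = -1.16-2 = -3.16; w = -1.16 - 0.1·(-3.16) = -0.844
step 2: grad = -0.844-2 = -2.844; w = -0.844 - 0.1·(-2.844) = -0.5596
step 3: grad = -0.5596-2 = -2.5596; w = -0.5596 - 0.1·(-2.5596) = -0.30364

-0.30364


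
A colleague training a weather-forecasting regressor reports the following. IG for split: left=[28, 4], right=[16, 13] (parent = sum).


Parent = [44, 17], H_parent = 0.8537
H_left = 0.5436 (n=32), H_right = 0.9923 (n=29)
H_children = (32/61)·0.5436 + (29/61)·0.9923 = 0.7569
IG = 0.8537 - 0.7569 = 0.0968

0.0968


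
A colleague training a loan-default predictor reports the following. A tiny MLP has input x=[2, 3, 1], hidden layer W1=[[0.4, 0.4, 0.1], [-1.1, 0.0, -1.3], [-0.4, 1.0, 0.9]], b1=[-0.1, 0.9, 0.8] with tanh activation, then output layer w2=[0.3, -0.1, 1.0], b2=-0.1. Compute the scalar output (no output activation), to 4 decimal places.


z1[0] = (0.4)·(2) + (0.4)·(3) + (0.1)·(1) - 0.1 = 2.0
z1[1] = (-1.1)·(2) + (0.0)·(3) + (-1.3)·(1) + 0.9 = -2.6
z1[2] = (-0.4)·(2) + (1.0)·(3) + (0.9)·(1) + 0.8 = 3.9
h = tanh(z1) = [0.964, -0.989, 0.9992]
output = (0.3)·(0.964) + (-0.1)·(-0.989) + (1.0)·(0.9992) - 0.1 = 1.2873

1.2873


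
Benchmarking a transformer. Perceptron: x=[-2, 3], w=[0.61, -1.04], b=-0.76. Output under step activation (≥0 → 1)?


z = (-2)·(0.61) + (3)·(-1.04) - 0.76
  = -5.1
step(z) = 0 (z<0)

0


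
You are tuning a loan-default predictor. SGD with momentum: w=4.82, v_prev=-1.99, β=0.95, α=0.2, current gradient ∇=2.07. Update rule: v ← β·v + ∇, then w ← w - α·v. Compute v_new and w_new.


v_new = 0.95·-1.99 + 2.07 = -1.8905 + 2.07 = 0.1795
w_new = 4.82 - 0.2·0.1795 = 4.82 - 0.0359 = 4.7841

v_new=0.1795, w_new=4.7841


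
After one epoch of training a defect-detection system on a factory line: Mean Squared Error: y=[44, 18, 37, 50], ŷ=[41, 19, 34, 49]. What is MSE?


Squared errors: (44-41)²=9, (18-19)²=1, (37-34)²=9, (50-49)²=1
Sum = 20
MSE = 20/4 = 5

5


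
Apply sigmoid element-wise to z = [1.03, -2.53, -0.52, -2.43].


σ(1.03) = 1/(1+e^-1.03) = 0.7369
σ(-2.53) = 1/(1+e^2.53) = 0.0738
σ(-0.52) = 1/(1+e^0.52) = 0.3729
σ(-2.43) = 1/(1+e^2.43) = 0.0809
result = [0.7369, 0.0738, 0.3729, 0.0809]

[0.7369, 0.0738, 0.3729, 0.0809]


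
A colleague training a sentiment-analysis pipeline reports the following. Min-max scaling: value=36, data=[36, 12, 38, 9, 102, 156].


min=9, max=156
(36-9)/(156-9) = 27/147 = 0.1837

0.1837


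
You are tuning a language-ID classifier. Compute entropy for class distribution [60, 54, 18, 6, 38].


Probabilities: [60/176, 54/176, 18/176, 6/176, 38/176] ≈ [0.3409, 0.3068, 0.1023, 0.0341, 0.2159]
H = -((60/176)·log₂(60/176) + (54/176)·log₂(54/176) + (18/176)·log₂(18/176) + (6/176)·log₂(6/176) + (38/176)·log₂(38/176))
  = 2.0323 bits

2.0323 bits


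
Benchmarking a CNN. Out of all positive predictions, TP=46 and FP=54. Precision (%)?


Precision = TP/(TP+FP)
= 46/(46+54)
= 46/100 = 46.0%

46.0%


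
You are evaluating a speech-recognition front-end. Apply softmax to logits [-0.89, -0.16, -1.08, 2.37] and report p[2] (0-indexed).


Exponentials: e^-0.89=0.4107, e^-0.16=0.8521, e^-1.08=0.3396, e^2.37=10.6974
Sum = 12.2998
Softmax = [0.0334, 0.0693, 0.0276, 0.8697]
p[2] = 0.3396/12.2998 = 0.0276

0.0276


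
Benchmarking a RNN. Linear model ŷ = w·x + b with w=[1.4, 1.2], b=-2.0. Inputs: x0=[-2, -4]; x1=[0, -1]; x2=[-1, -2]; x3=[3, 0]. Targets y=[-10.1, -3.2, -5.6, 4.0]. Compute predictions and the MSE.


ŷ0 = (1.4)·(-2) + (1.2)·(-4) - 2.0 = -9.6
ŷ1 = (1.4)·(0) + (1.2)·(-1) - 2.0 = -3.2
ŷ2 = (1.4)·(-1) + (1.2)·(-2) - 2.0 = -5.8
ŷ3 = (1.4)·(3) + (1.2)·(0) - 2.0 = 2.2
errors² = [0.25, 0.0, 0.04, 3.24]
MSE = 3.5300/4 = 0.8825

0.8825


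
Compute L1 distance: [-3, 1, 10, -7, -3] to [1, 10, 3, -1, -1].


d = |-3-1| + |1-10| + |10-3| + |-7+ 1| + |-3+ 1|
  = 4 + 9 + 7 + 6 + 2
  = 28

28


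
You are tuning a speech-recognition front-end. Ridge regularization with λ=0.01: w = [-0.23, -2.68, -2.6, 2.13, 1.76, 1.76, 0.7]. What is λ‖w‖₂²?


‖w‖₂² = (-0.23)² + (-2.68)² + (-2.6)² + (2.13)² + (1.76)² + (1.76)² + (0.7)²
     = 0.0529 + 7.1824 + 6.76 + 4.5369 + 3.0976 + 3.0976 + 0.49
     = 25.2174
λ·‖w‖₂² = 0.01·25.2174 = 0.252174

0.252174


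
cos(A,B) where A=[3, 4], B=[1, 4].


A·B = 3·1 + 4·4 = 19
‖A‖ = √25 = 5, ‖B‖ = √17 = 4.1231
cos = 19/(√25·√17) = 19/√425 = 0.9216

0.9216


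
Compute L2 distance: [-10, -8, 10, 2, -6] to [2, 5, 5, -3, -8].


d = √((-10-2)² + (-8-5)² + (10-5)² + (2+ 3)² + (-6+ 8)²)
  = √(144 + 169 + 25 + 25 + 4)
  = √367 = 19.1572

19.1572


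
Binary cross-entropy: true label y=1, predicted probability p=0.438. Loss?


BCE = -[y·ln(p) + (1-y)·ln(1-p)]
= -1·ln(0.438) - 0
= -ln(0.438) = 0.8255

0.8255


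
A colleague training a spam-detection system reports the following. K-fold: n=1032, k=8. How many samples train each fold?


Fold size = 1032/8 = 129
Training per fold = 1032 - 129 = 903

903


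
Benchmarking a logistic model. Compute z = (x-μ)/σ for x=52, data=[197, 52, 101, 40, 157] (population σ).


μ = 109.4, σ = 60.2017
z = (52 - 109.4)/60.2017 = -0.9535

-0.9535


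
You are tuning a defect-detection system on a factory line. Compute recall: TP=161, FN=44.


Recall = TP/(TP+FN)
= 161/(161+44)
= 161/205 = 78.54%

78.54%


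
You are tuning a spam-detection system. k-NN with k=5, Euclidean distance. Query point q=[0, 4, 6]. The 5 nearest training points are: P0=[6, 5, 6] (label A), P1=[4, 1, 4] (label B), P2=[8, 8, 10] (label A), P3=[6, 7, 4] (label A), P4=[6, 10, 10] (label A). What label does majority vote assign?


d(q,P0) = 6.0828  (label A)
d(q,P1) = 5.3852  (label B)
d(q,P2) = 9.798  (label A)
d(q,P3) = 7.0  (label A)
d(q,P4) = 9.3808  (label A)
Votes: A=4, B=1
Majority → A

A


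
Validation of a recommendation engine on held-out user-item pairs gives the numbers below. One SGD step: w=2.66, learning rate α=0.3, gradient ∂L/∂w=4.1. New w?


w_new = w - α·∇
= 2.66 - 0.3·4.1
= 2.66 - 1.23
= 1.43

1.43


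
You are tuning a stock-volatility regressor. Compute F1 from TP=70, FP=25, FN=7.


Precision = 70/95 = 0.7368
Recall = 70/77 = 0.9091
F1 = 2·P·R/(P+R) = 2·TP/(2·TP+FP+FN) = 140/(140+25+7) = 140/172 = 0.814

0.814


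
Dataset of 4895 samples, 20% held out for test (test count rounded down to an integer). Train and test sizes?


Test = ⌊4895·20/100⌋ = 979
Train = 4895 - 979 = 3916

Train: 3916, Test: 979


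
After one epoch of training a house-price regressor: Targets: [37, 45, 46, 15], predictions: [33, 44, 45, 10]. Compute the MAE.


Absolute errors: |37-33|=4, |45-44|=1, |46-45|=1, |15-10|=5
Sum = 11
MAE = 11/4 = 11/4

11/4


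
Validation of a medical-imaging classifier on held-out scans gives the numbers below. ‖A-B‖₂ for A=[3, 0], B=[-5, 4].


d = √((3+ 5)² + (0-4)²)
  = √(64 + 16)
  = √80 = 8.9443

8.9443


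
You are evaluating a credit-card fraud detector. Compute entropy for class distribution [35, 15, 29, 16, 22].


Probabilities: [35/117, 15/117, 29/117, 16/117, 22/117] ≈ [0.2991, 0.1282, 0.2479, 0.1368, 0.188]
H = -((35/117)·log₂(35/117) + (15/117)·log₂(15/117) + (29/117)·log₂(29/117) + (16/117)·log₂(16/117) + (22/117)·log₂(22/117))
  = 2.2454 bits

2.2454 bits


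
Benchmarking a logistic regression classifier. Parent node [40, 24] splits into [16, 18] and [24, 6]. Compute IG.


Parent = [40, 24], H_parent = 0.9544
H_left = 0.9975 (n=34), H_right = 0.7219 (n=30)
H_children = (34/64)·0.9975 + (30/64)·0.7219 = 0.8683
IG = 0.9544 - 0.8683 = 0.0861

0.0861


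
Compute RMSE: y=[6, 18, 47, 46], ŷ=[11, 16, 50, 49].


MSE = 47/4 = 11.75
RMSE = √(47/4) = 3.4278

3.4278
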